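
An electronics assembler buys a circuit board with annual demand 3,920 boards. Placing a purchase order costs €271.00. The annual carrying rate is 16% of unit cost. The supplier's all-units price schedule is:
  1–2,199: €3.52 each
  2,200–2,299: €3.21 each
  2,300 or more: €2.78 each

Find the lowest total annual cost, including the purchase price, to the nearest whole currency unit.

Holding cost per unit per year at price C is H = 0.16·C.
For each price level, check whether its EOQ is feasible; otherwise the best quantity at that price is the breakpoint.
EOQ at €3.52 = 1942.3 (feasible in tier 1): TC = 3,920×€3.52 + (3,920/1942.3)×271 + (1942.3/2)×0.16×€3.52 = €14,892.29.
EOQ at €3.21 = 2033.9 < 2200, so use break Q=2200: TC = 3,920×€3.21 + (3,920/2200.0)×271 + (2200.0/2)×0.16×€3.21 = €13,631.03.
EOQ at €2.78 = 2185.5 < 2300, so use break Q=2300: TC = 3,920×€2.78 + (3,920/2300.0)×271 + (2300.0/2)×0.16×€2.78 = €11,871.00.
Lowest total cost among the candidates is at Q = 2300.0.

TC* ≈ €11,871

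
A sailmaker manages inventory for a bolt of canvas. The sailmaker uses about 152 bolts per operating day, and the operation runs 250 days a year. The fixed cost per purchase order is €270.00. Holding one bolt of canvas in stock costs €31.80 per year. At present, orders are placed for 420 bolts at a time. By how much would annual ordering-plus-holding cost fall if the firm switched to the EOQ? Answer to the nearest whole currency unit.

Extra cost ≈ €5,562 per year

Annual demand D = 152 × 250 = 38,000.
EOQ = √(2DS/H) = √(2 × 38,000 × 270 / 31.8) ≈ 803.30.
Cost at Q* = (D/Q*)S + (Q*/2)H = √(2DSH) ≈ €25,544.78.
Cost at Q = 420: (38,000/420)×270 + (420/2)×31.8 = €24,428.57 + €6,678.00 = €31,106.57.
Excess = €31,106.57 − €25,544.78 = €5,561.79.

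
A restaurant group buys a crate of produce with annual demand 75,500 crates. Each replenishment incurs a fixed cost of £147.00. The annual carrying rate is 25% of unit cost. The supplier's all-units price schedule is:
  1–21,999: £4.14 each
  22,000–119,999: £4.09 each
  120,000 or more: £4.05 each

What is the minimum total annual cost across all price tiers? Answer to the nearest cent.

Holding cost per unit per year at price C is H = 0.25·C.
Evaluate total cost at each tier's feasible EOQ or, if the EOQ is below the tier, at the tier's minimum quantity.
EOQ at £4.14 = 4631.0 (feasible in tier 1): TC = 75,500×£4.14 + (75,500/4631.0)×147 + (4631.0/2)×0.25×£4.14 = £317,363.11.
EOQ at £4.09 = 4659.2 < 22000, so use break Q=22000: TC = 75,500×£4.09 + (75,500/22000.0)×147 + (22000.0/2)×0.25×£4.09 = £320,546.98.
EOQ at £4.05 = 4682.2 < 120000, so use break Q=120000: TC = 75,500×£4.05 + (75,500/120000.0)×147 + (120000.0/2)×0.25×£4.05 = £366,617.49.
Lowest total cost among the candidates is at Q = 4631.0.

TC* ≈ £317,363.11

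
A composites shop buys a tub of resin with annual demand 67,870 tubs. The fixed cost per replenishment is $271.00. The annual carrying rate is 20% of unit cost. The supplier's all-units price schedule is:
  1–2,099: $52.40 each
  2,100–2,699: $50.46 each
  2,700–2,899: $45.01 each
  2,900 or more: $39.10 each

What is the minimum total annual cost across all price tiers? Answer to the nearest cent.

Holding cost per unit per year at price C is H = 0.20·C.
Candidates are each tier's EOQ (if it falls in that tier) and each price-break quantity.
EOQ at $52.40 = 1873.5 (feasible in tier 1): TC = 67,870×$52.40 + (67,870/1873.5)×271 + (1873.5/2)×0.20×$52.40 = $3,576,022.47.
EOQ at $50.46 = 1909.2 < 2100, so use break Q=2100: TC = 67,870×$50.46 + (67,870/2100.0)×271 + (2100.0/2)×0.20×$50.46 = $3,444,075.26.
EOQ at $45.01 = 2021.5 < 2700, so use break Q=2700: TC = 67,870×$45.01 + (67,870/2700.0)×271 + (2700.0/2)×0.20×$45.01 = $3,073,793.54.
EOQ at $39.10 = 2168.9 < 2900, so use break Q=2900: TC = 67,870×$39.10 + (67,870/2900.0)×271 + (2900.0/2)×0.20×$39.10 = $2,671,398.33.
Lowest total cost among the candidates is at Q = 2900.0.

TC* ≈ $2,671,398.33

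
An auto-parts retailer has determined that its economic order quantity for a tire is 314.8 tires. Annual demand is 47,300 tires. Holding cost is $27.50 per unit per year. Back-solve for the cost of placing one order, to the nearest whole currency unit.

Squaring Q* = √(2DS/H) gives Q*² = 2DS/H.
From Q* = √(2DS/H): S = Q*²H / (2D) = 314.8² × 27.5 / (2 × 47,300) = 28.8079.

S ≈ $29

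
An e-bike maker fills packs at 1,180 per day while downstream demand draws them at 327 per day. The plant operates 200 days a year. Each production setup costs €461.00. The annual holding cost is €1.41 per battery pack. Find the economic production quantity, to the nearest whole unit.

Annual demand D = 327 × 200 = 65,400.
Production build-up factor (1 − d/p) = 1 − 327/1,180 = 0.7229.
Q* = √(2DS / (H(1 − d/p))) = √(2 × 65,400 × 461 / (1.41 × 0.7229)).
= √(60,298,800 / 1.0193) ≈ 7691.504.

Q* ≈ 7,692 packs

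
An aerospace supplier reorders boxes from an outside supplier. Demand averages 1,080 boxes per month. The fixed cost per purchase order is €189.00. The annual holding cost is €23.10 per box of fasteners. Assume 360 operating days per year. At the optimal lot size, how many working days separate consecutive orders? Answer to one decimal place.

T ≈ 12.8 days

Annual demand D = 1,080 × 12 = 12,960.
The optimal lot size = √(2DS/H) = √(2 × 12,960 × 189 / 23.1) ≈ 460.51.
Cycle time = Q*/D × 360 = 460.51 / 12,960 × 360 ≈ 12.792 days.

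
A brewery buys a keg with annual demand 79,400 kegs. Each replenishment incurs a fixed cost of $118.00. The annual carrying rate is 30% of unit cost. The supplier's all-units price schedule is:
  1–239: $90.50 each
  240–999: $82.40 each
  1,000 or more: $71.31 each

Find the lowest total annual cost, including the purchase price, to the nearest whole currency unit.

Holding cost per unit per year at price C is H = 0.30·C.
For each price level, check whether its EOQ is feasible; otherwise the best quantity at that price is the breakpoint.
Tier 1 ($90.50): EOQ = 830.8 exceeds tier's upper bound 239, so this tier is dominated.
EOQ at $82.40 = 870.6 (feasible in tier 2): TC = 79,400×$82.40 + (79,400/870.6)×118 + (870.6/2)×0.30×$82.40 = $6,564,082.39.
EOQ at $71.31 = 935.9 < 1000, so use break Q=1000: TC = 79,400×$71.31 + (79,400/1000.0)×118 + (1000.0/2)×0.30×$71.31 = $5,682,079.70.
Lowest total cost among the candidates is at Q = 1000.0.

TC* ≈ $5,682,080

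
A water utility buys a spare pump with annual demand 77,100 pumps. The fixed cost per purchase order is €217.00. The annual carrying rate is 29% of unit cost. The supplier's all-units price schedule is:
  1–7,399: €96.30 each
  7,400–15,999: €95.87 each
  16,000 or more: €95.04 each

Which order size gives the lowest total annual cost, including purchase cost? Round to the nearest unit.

Holding cost per unit per year at price C is H = 0.29·C.
For each price level, check whether its EOQ is feasible; otherwise the best quantity at that price is the breakpoint.
EOQ at €96.30 = 1094.6 (feasible in tier 1): TC = 77,100×€96.30 + (77,100/1094.6)×217 + (1094.6/2)×0.29×€96.30 = €7,455,299.21.
EOQ at €95.87 = 1097.1 < 7400, so use break Q=7400: TC = 77,100×€95.87 + (77,100/7400.0)×217 + (7400.0/2)×0.29×€95.87 = €7,496,706.42.
EOQ at €95.04 = 1101.8 < 16000, so use break Q=16000: TC = 77,100×€95.04 + (77,100/16000.0)×217 + (16000.0/2)×0.29×€95.04 = €7,549,122.47.
Lowest total cost is €7,455,299.21 at Q = 1094.6.

Q* ≈ 1,095 pumps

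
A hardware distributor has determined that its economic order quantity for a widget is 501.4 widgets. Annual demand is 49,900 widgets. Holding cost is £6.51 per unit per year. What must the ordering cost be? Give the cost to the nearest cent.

Invert the EOQ relation Q*² = 2DS/H.
From Q* = √(2DS/H): S = Q*²H / (2D) = 501.4² × 6.51 / (2 × 49,900) = 16.3991.

S ≈ £16.40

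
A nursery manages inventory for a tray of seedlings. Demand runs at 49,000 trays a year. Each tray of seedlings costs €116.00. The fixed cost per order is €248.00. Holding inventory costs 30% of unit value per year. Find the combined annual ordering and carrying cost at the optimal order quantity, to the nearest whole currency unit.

TC* ≈ €29,082

Holding cost H = 0.30 × €116.00 = €34.8000 per unit per year.
The optimal lot size = √(2DS/H) = √(2 × 49,000 × 248 / 34.8) ≈ 835.70.
At the optimum the two cost components are equal, so total cost = 2·(Q*/2)H = Q*·H.
Minimum total = √(2DSH) = √(2 × 49,000 × 248 × 34.8) ≈ 29082.283.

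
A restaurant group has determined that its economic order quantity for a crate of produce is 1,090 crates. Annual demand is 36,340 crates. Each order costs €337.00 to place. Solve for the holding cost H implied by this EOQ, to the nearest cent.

Invert the EOQ relation Q*² = 2DS/H.
From Q* = √(2DS/H): H = 2DS / Q*² = 2 × 36,340 × 337 / 1,090² = 20.6154.

H ≈ €20.62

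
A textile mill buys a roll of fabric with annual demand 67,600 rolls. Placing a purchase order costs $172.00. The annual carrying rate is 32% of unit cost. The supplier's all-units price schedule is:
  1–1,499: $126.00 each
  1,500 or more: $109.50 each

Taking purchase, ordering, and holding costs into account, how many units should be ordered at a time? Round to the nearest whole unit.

Holding cost per unit per year at price C is H = 0.32·C.
Evaluate total cost at each tier's feasible EOQ or, if the EOQ is below the tier, at the tier's minimum quantity.
EOQ at $126.00 = 759.4 (feasible in tier 1): TC = 67,600×$126.00 + (67,600/759.4)×172 + (759.4/2)×0.32×$126.00 = $8,548,220.54.
EOQ at $109.50 = 814.6 < 1500, so use break Q=1500: TC = 67,600×$109.50 + (67,600/1500.0)×172 + (1500.0/2)×0.32×$109.50 = $7,436,231.47.
Lowest total cost is $7,436,231.47 at Q = 1500.0.

Q* ≈ 1,500 rolls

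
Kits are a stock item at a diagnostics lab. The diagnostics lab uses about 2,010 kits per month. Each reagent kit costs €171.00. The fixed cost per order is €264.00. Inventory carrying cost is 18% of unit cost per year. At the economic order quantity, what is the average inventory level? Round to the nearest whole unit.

Average inventory ≈ 322 kits

Annual demand D = 2,010 × 12 = 24,120.
Holding cost H = 0.18 × €171.00 = €30.7800 per unit per year.
The optimal lot size = √(2DS/H) = √(2 × 24,120 × 264 / 30.78) ≈ 643.24.
Average inventory = Q*/2 ≈ 643.24 / 2 = 321.619.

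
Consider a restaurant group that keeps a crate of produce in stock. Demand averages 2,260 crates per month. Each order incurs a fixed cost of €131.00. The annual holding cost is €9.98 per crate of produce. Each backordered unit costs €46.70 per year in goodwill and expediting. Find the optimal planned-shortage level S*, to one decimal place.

Annual demand D = 2,260 × 12 = 27,120.
With planned backorders, Q* = √(2DS/H) · √((H+B)/B).
√(2DS/H) = √(2 × 27,120 × 131 / 9.98) = 843.782.
√((H+B)/B) = √((9.98+46.7)/46.7) = 1.1017.
Q* ≈ 929.580.
S* = Q* · H/(H+B) = 929.580 × 9.98/56.68 ≈ 163.677.

S* ≈ 163.7 crates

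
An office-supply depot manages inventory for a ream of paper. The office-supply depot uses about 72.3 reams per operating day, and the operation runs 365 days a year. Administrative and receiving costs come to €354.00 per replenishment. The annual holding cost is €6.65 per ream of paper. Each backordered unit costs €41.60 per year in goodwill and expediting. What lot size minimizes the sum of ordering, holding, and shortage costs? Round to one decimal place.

Q* ≈ 1,805.2 reams

Annual demand D = 72.3 × 365 = 26,389.5.
With planned backorders, Q* = √(2DS/H) · √((H+B)/B).
√(2DS/H) = √(2 × 26,389.5 × 354 / 6.65) = 1676.183.
√((H+B)/B) = √((6.65+41.6)/41.6) = 1.0770.
Q* ≈ 1805.192.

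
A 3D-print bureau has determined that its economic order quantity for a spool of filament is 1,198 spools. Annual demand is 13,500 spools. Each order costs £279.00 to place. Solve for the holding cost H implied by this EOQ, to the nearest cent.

H ≈ £5.25

The basic EOQ model gives Q* = √(2DS/H); rearrange for the unknown.
From Q* = √(2DS/H): H = 2DS / Q*² = 2 × 13,500 × 279 / 1,198² = 5.2487.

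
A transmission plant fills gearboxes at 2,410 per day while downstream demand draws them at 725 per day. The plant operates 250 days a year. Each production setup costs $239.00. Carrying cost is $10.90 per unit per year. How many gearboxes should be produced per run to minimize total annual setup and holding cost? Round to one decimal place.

Annual demand D = 725 × 250 = 181,250.
Production build-up factor (1 − d/p) = 1 − 725/2,410 = 0.6992.
Q* = √(2DS / (H(1 − d/p))) = √(2 × 181,250 × 239 / (10.9 × 0.6992)).
= √(86,637,500 / 7.621) ≈ 3371.695.

Q* ≈ 3,371.7 gearboxes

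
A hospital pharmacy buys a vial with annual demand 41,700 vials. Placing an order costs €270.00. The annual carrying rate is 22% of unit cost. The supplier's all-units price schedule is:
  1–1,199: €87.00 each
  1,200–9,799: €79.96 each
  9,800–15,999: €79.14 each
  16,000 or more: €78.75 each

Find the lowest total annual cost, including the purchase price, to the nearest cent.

Holding cost per unit per year at price C is H = 0.22·C.
Candidates are each tier's EOQ (if it falls in that tier) and each price-break quantity.
EOQ at €87.00 = 1084.7 (feasible in tier 1): TC = 41,700×€87.00 + (41,700/1084.7)×270 + (1084.7/2)×0.22×€87.00 = €3,648,660.41.
EOQ at €79.96 = 1131.4 < 1200, so use break Q=1200: TC = 41,700×€79.96 + (41,700/1200.0)×270 + (1200.0/2)×0.22×€79.96 = €3,354,269.22.
EOQ at €79.14 = 1137.2 < 9800, so use break Q=9800: TC = 41,700×€79.14 + (41,700/9800.0)×270 + (9800.0/2)×0.22×€79.14 = €3,386,599.80.
EOQ at €78.75 = 1140.1 < 16000, so use break Q=16000: TC = 41,700×€78.75 + (41,700/16000.0)×270 + (16000.0/2)×0.22×€78.75 = €3,423,178.69.
Lowest total cost among the candidates is at Q = 1200.0.

TC* ≈ €3,354,269.22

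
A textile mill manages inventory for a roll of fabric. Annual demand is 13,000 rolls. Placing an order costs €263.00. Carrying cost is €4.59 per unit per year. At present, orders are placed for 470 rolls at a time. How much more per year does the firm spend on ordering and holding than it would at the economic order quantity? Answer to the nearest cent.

EOQ = √(2DS/H) = √(2 × 13,000 × 263 / 4.59) ≈ 1220.56.
Cost at Q* = (D/Q*)S + (Q*/2)H = √(2DSH) ≈ €5,602.36.
Cost at Q = 470: (13,000/470)×263 + (470/2)×4.59 = €7,274.47 + €1,078.65 = €8,353.12.
Excess = €8,353.12 − €5,602.36 = €2,750.76.

Extra cost ≈ €2,750.76 per year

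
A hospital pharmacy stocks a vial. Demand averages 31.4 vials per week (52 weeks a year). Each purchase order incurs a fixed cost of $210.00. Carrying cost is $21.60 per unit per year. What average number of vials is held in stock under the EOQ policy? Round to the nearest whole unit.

Average inventory ≈ 89 vials

Annual demand D = 31.4 × 52 = 1,632.8.
The optimal lot size = √(2DS/H) = √(2 × 1,632.8 × 210 / 21.6) ≈ 178.18.
Average inventory = Q*/2 ≈ 178.18 / 2 = 89.091.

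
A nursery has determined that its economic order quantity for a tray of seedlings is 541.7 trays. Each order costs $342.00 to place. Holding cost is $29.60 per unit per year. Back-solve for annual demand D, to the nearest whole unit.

D ≈ 12,699 trays per year

The basic EOQ model gives Q* = √(2DS/H); rearrange for the unknown.
From Q* = √(2DS/H): D = Q*²H / (2S) = 541.7² × 29.6 / (2 × 342) = 12698.525.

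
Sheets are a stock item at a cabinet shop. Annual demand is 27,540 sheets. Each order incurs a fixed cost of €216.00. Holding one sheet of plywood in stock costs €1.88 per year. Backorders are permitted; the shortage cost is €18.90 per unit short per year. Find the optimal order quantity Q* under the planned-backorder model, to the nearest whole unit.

Q* ≈ 2,638 sheets

With planned backorders, Q* = √(2DS/H) · √((H+B)/B).
√(2DS/H) = √(2 × 27,540 × 216 / 1.88) = 2515.619.
√((H+B)/B) = √((1.88+18.9)/18.9) = 1.0486.
Q* ≈ 2637.769.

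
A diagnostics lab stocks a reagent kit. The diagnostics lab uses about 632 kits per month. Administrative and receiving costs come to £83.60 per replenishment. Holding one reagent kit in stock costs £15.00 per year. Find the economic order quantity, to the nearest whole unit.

Annual demand D = 632 × 12 = 7,584.
EOQ = √(2DS / H) = √(2 × 7,584 × 83.6 / 15).
= √(1,268,044.8 / 15) = √84,536.32 ≈ 290.751.

Q* ≈ 291 kits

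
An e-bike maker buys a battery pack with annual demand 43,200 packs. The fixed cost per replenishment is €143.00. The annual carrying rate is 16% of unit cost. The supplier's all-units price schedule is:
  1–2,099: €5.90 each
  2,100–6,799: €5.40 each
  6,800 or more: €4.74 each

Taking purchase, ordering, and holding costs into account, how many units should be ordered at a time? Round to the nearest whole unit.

Holding cost per unit per year at price C is H = 0.16·C.
Candidates are each tier's EOQ (if it falls in that tier) and each price-break quantity.
Tier 1 (€5.90): EOQ = 3617.8 exceeds tier's upper bound 2099, so this tier is dominated.
EOQ at €5.40 = 3781.5 (feasible in tier 2): TC = 43,200×€5.40 + (43,200/3781.5)×143 + (3781.5/2)×0.16×€5.40 = €236,547.25.
EOQ at €4.74 = 4036.2 < 6800, so use break Q=6800: TC = 43,200×€4.74 + (43,200/6800.0)×143 + (6800.0/2)×0.16×€4.74 = €208,255.03.
Lowest total cost is €208,255.03 at Q = 6800.0.

Q* ≈ 6,800 packs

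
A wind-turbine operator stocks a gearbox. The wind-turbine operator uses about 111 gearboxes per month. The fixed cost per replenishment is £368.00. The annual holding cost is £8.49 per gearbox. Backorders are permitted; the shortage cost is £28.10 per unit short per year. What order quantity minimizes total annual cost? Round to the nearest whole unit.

Annual demand D = 111 × 12 = 1,332.
With planned backorders, Q* = √(2DS/H) · √((H+B)/B).
√(2DS/H) = √(2 × 1,332 × 368 / 8.49) = 339.811.
√((H+B)/B) = √((8.49+28.1)/28.1) = 1.1411.
Q* ≈ 387.762.

Q* ≈ 388 gearboxes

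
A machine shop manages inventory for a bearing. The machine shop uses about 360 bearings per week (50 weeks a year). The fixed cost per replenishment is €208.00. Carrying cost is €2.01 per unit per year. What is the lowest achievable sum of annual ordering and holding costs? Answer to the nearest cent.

Annual demand D = 360 × 50 = 18,000.
EOQ = √(2DS/H) = √(2 × 18,000 × 208 / 2.01) ≈ 1930.12.
At Q*, ordering cost (D/Q*)S equals holding cost (Q*/2)H, each = √(DSH/2).
Minimum total = √(2DSH) = √(2 × 18,000 × 208 × 2.01) ≈ 3879.546.

TC* ≈ €3,879.55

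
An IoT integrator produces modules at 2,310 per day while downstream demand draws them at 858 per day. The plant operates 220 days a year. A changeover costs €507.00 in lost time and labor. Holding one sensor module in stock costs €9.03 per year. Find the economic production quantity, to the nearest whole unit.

Annual demand D = 858 × 220 = 188,760.
Production build-up factor (1 − d/p) = 1 − 858/2,310 = 0.6286.
Q* = √(2DS / (H(1 − d/p))) = √(2 × 188,760 × 507 / (9.03 × 0.6286)).
= √(191,402,640 / 5.676) ≈ 5807.013.

Q* ≈ 5,807 modules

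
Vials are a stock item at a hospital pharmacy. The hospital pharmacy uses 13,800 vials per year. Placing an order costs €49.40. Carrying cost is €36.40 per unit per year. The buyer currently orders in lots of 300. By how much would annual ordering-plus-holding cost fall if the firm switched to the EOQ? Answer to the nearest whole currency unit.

EOQ = √(2DS/H) = √(2 × 13,800 × 49.4 / 36.4) ≈ 193.54.
Cost at Q* = (D/Q*)S + (Q*/2)H = √(2DSH) ≈ €7,044.80.
Cost at Q = 300: (13,800/300)×49.4 + (300/2)×36.4 = €2,272.40 + €5,460.00 = €7,732.40.
Excess = €7,732.40 − €7,044.80 = €687.60.

Extra cost ≈ €688 per year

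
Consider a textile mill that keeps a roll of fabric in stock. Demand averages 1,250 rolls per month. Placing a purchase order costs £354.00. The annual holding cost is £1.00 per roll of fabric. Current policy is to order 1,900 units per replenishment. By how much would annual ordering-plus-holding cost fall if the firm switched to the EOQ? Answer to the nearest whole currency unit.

Extra cost ≈ £486 per year

Annual demand D = 1,250 × 12 = 15,000.
EOQ = √(2DS/H) = √(2 × 15,000 × 354 / 1) ≈ 3258.83.
Cost at Q* = (D/Q*)S + (Q*/2)H = √(2DSH) ≈ £3,258.83.
Cost at Q = 1,900: (15,000/1,900)×354 + (1,900/2)×1 = £2,794.74 + £950.00 = £3,744.74.
Excess = £3,744.74 − £3,258.83 = £485.90.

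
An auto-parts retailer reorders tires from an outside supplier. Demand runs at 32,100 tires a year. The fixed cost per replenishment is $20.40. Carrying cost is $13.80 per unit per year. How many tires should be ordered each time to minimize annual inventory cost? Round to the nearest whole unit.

EOQ = √(2DS / H) = √(2 × 32,100 × 20.4 / 13.8).
= √(1,309,680 / 13.8) = √94,904.3478 ≈ 308.065.

Q* ≈ 308 tires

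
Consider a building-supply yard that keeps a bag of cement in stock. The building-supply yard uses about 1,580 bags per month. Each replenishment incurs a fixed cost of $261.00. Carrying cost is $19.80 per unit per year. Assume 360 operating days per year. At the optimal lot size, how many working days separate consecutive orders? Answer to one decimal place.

T ≈ 13.4 days

Annual demand D = 1,580 × 12 = 18,960.
EOQ = √(2DS/H) = √(2 × 18,960 × 261 / 19.8) ≈ 707.00.
Cycle time = Q*/D × 360 = 707.00 / 18,960 × 360 ≈ 13.424 days.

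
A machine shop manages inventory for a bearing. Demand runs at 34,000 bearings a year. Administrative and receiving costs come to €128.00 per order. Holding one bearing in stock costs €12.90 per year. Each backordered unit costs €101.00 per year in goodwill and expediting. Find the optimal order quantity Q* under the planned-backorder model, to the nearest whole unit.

With planned backorders, Q* = √(2DS/H) · √((H+B)/B).
√(2DS/H) = √(2 × 34,000 × 128 / 12.9) = 821.419.
√((H+B)/B) = √((12.9+101)/101) = 1.0619.
Q* ≈ 872.300.

Q* ≈ 872 bearings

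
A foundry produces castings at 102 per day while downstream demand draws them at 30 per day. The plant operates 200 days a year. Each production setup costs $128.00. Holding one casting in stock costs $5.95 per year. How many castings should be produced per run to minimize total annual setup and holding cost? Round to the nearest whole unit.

Q* ≈ 605 castings

Annual demand D = 30 × 200 = 6,000.
Production build-up factor (1 − d/p) = 1 − 30/102 = 0.7059.
Q* = √(2DS / (H(1 − d/p))) = √(2 × 6,000 × 128 / (5.95 × 0.7059)).
= √(1,536,000 / 4.2) ≈ 604.743.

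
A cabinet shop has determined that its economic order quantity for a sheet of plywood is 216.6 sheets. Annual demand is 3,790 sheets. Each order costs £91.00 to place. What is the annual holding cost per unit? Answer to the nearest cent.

Invert the EOQ relation Q*² = 2DS/H.
From Q* = √(2DS/H): H = 2DS / Q*² = 2 × 3,790 × 91 / 216.6² = 14.7026.

H ≈ £14.70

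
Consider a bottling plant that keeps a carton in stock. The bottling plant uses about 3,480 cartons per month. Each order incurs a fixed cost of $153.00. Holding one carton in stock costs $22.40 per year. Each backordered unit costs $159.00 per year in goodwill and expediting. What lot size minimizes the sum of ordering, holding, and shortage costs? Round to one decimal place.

Q* ≈ 806.7 cartons

Annual demand D = 3,480 × 12 = 41,760.
With planned backorders, Q* = √(2DS/H) · √((H+B)/B).
√(2DS/H) = √(2 × 41,760 × 153 / 22.4) = 755.296.
√((H+B)/B) = √((22.4+159)/159) = 1.0681.
Q* ≈ 806.746.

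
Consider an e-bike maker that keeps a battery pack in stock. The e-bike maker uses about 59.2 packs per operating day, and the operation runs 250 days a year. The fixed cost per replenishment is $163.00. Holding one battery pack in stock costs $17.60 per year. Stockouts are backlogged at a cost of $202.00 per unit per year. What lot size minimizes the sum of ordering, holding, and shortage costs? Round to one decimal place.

Q* ≈ 545.9 packs

Annual demand D = 59.2 × 250 = 14,800.
With planned backorders, Q* = √(2DS/H) · √((H+B)/B).
√(2DS/H) = √(2 × 14,800 × 163 / 17.6) = 523.580.
√((H+B)/B) = √((17.6+202)/202) = 1.0427.
Q* ≈ 545.913.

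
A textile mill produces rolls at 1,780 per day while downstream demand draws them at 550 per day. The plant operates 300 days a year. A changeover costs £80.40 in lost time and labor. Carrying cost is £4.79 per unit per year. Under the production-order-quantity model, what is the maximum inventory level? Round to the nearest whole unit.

Annual demand D = 550 × 300 = 165,000.
Production build-up factor (1 − d/p) = 1 − 550/1,780 = 0.6910.
Q* = √(2DS / (H(1 − d/p))) = √(2 × 165,000 × 80.4 / (4.79 × 0.6910)).
= √(26,532,000 / 3.3099) ≈ 2831.227.
Maximum inventory = Q*(1 − d/p) = 2831.227 × 0.6910 ≈ 1956.410.

I_max ≈ 1,956 rolls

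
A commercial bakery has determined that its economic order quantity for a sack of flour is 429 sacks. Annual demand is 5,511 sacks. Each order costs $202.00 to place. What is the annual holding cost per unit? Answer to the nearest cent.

Invert the EOQ relation Q*² = 2DS/H.
From Q* = √(2DS/H): H = 2DS / Q*² = 2 × 5,511 × 202 / 429² = 12.0975.

H ≈ $12.10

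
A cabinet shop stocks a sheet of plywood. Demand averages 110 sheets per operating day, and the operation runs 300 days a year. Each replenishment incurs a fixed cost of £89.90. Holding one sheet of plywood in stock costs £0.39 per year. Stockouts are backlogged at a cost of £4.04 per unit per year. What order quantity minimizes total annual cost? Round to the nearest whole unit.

Q* ≈ 4,084 sheets

Annual demand D = 110 × 300 = 33,000.
With planned backorders, Q* = √(2DS/H) · √((H+B)/B).
√(2DS/H) = √(2 × 33,000 × 89.9 / 0.39) = 3900.493.
√((H+B)/B) = √((0.39+4.04)/4.04) = 1.0472.
Q* ≈ 4084.423.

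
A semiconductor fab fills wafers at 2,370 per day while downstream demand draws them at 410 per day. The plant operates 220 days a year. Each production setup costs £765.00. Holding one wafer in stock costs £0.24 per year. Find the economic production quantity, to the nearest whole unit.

Q* ≈ 26,369 wafers

Annual demand D = 410 × 220 = 90,200.
Production build-up factor (1 − d/p) = 1 − 410/2,370 = 0.8270.
Q* = √(2DS / (H(1 − d/p))) = √(2 × 90,200 × 765 / (0.24 × 0.8270)).
= √(138,006,000 / 0.1985) ≈ 26368.747.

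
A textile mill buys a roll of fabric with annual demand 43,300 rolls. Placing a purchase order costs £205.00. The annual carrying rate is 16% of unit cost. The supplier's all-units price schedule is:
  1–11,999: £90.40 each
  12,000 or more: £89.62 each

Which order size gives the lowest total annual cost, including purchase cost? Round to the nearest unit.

Holding cost per unit per year at price C is H = 0.16·C.
Candidates are each tier's EOQ (if it falls in that tier) and each price-break quantity.
EOQ at £90.40 = 1107.9 (feasible in tier 1): TC = 43,300×£90.40 + (43,300/1107.9)×205 + (1107.9/2)×0.16×£90.40 = £3,930,344.34.
EOQ at £89.62 = 1112.7 < 12000, so use break Q=12000: TC = 43,300×£89.62 + (43,300/12000.0)×205 + (12000.0/2)×0.16×£89.62 = £3,967,320.91.
Lowest total cost is £3,930,344.34 at Q = 1107.9.

Q* ≈ 1,108 rolls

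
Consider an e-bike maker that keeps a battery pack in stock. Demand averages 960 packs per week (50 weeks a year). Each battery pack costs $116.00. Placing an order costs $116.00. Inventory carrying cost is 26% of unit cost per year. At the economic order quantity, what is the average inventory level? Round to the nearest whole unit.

Annual demand D = 960 × 50 = 48,000.
Holding cost H = 0.26 × $116.00 = $30.1600 per unit per year.
Q* = √(2DS/H) = √(2 × 48,000 × 116 / 30.16) ≈ 607.64.
Average inventory = Q*/2 ≈ 607.64 / 2 = 303.822.

Average inventory ≈ 304 packs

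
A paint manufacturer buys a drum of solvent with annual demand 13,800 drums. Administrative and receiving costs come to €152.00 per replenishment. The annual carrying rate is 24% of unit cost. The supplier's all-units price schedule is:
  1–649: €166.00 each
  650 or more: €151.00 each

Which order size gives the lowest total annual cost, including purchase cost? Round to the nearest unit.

Holding cost per unit per year at price C is H = 0.24·C.
For each price level, check whether its EOQ is feasible; otherwise the best quantity at that price is the breakpoint.
EOQ at €166.00 = 324.5 (feasible in tier 1): TC = 13,800×€166.00 + (13,800/324.5)×152 + (324.5/2)×0.24×€166.00 = €2,303,728.14.
EOQ at €151.00 = 340.2 < 650, so use break Q=650: TC = 13,800×€151.00 + (13,800/650.0)×152 + (650.0/2)×0.24×€151.00 = €2,098,805.08.
Lowest total cost is €2,098,805.08 at Q = 650.0.

Q* ≈ 650 drums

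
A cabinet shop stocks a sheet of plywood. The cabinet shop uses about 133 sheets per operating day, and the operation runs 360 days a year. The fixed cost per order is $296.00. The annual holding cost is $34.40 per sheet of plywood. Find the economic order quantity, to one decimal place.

Annual demand D = 133 × 360 = 47,880.
EOQ = √(2DS / H) = √(2 × 47,880 × 296 / 34.4).
= √(28,344,960 / 34.4) = √823,981.3953 ≈ 907.734.

Q* ≈ 907.7 sheets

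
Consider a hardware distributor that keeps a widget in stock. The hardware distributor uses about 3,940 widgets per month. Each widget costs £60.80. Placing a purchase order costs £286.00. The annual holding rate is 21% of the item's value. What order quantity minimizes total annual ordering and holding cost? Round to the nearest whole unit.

Annual demand D = 3,940 × 12 = 47,280.
Holding cost H = 0.21 × £60.80 = £12.7680 per unit per year.
EOQ = √(2DS / H) = √(2 × 47,280 × 286 / 12.768).
= √(27,044,160 / 12.768) = √2,118,120.3008 ≈ 1455.376.

Q* ≈ 1,455 widgets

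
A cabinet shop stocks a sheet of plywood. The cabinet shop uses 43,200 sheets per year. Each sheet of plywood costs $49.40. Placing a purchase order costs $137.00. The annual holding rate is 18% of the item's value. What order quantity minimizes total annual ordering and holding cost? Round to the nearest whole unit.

Q* ≈ 1,154 sheets

Holding cost H = 0.18 × $49.40 = $8.8920 per unit per year.
EOQ = √(2DS / H) = √(2 × 43,200 × 137 / 8.892).
= √(11,836,800 / 8.892) = √1,331,174.0891 ≈ 1153.765.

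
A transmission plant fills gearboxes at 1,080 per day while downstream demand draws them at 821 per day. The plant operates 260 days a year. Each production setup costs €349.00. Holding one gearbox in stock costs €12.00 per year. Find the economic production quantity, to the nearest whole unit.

Q* ≈ 7,195 gearboxes

Annual demand D = 821 × 260 = 213,460.
Production build-up factor (1 − d/p) = 1 − 821/1,080 = 0.2398.
Q* = √(2DS / (H(1 − d/p))) = √(2 × 213,460 × 349 / (12 × 0.2398)).
= √(148,995,080 / 2.8778) ≈ 7195.440.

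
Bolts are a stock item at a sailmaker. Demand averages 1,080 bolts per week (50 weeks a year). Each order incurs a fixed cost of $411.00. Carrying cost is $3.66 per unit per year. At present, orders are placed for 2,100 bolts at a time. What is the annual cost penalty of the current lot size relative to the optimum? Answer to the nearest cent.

Annual demand D = 1,080 × 50 = 54,000.
EOQ = √(2DS/H) = √(2 × 54,000 × 411 / 3.66) ≈ 3482.51.
Cost at Q* = (D/Q*)S + (Q*/2)H = √(2DSH) ≈ $12,745.98.
Cost at Q = 2,100: (54,000/2,100)×411 + (2,100/2)×3.66 = $10,568.57 + $3,843.00 = $14,411.57.
Excess = $14,411.57 − $12,745.98 = $1,665.59.

Extra cost ≈ $1,665.59 per year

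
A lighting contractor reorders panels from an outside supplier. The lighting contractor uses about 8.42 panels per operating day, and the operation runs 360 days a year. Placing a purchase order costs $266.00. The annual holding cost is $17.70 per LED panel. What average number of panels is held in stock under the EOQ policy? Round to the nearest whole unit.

Annual demand D = 8.42 × 360 = 3,031.2.
The optimal lot size = √(2DS/H) = √(2 × 3,031.2 × 266 / 17.7) ≈ 301.84.
Average inventory = Q*/2 ≈ 301.84 / 2 = 150.920.

Average inventory ≈ 151 panels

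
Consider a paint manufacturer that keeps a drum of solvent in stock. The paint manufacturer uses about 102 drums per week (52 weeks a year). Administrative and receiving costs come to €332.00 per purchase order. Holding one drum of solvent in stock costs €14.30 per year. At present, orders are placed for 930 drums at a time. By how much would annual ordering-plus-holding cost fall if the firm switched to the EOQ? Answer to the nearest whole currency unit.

Extra cost ≈ €1,446 per year

Annual demand D = 102 × 52 = 5,304.
EOQ = √(2DS/H) = √(2 × 5,304 × 332 / 14.3) ≈ 496.27.
Cost at Q* = (D/Q*)S + (Q*/2)H = √(2DSH) ≈ €7,096.66.
Cost at Q = 930: (5,304/930)×332 + (930/2)×14.3 = €1,893.47 + €6,649.50 = €8,542.97.
Excess = €8,542.97 − €7,096.66 = €1,446.31.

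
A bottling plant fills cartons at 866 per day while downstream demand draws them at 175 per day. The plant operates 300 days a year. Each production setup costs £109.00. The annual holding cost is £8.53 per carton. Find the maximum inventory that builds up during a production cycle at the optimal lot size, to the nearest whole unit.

Annual demand D = 175 × 300 = 52,500.
Production build-up factor (1 − d/p) = 1 − 175/866 = 0.7979.
Q* = √(2DS / (H(1 − d/p))) = √(2 × 52,500 × 109 / (8.53 × 0.7979)).
= √(11,445,000 / 6.8063) ≈ 1296.741.
Maximum inventory = Q*(1 − d/p) = 1296.741 × 0.7979 ≈ 1034.698.

I_max ≈ 1,035 cartons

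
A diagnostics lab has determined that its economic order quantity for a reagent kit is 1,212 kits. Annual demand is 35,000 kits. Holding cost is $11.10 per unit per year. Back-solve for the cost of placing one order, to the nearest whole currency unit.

S ≈ $233

Squaring Q* = √(2DS/H) gives Q*² = 2DS/H.
From Q* = √(2DS/H): S = Q*²H / (2D) = 1,212² × 11.1 / (2 × 35,000) = 232.9325.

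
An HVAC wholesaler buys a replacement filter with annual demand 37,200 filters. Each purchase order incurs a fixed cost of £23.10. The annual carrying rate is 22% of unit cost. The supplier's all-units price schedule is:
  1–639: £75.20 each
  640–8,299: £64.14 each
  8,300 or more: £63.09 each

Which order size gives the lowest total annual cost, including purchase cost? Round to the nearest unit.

Holding cost per unit per year at price C is H = 0.22·C.
Evaluate total cost at each tier's feasible EOQ or, if the EOQ is below the tier, at the tier's minimum quantity.
EOQ at £75.20 = 322.3 (feasible in tier 1): TC = 37,200×£75.20 + (37,200/322.3)×23.1 + (322.3/2)×0.22×£75.20 = £2,802,772.28.
EOQ at £64.14 = 349.0 < 640, so use break Q=640: TC = 37,200×£64.14 + (37,200/640.0)×23.1 + (640.0/2)×0.22×£64.14 = £2,391,866.14.
EOQ at £63.09 = 351.9 < 8300, so use break Q=8300: TC = 37,200×£63.09 + (37,200/8300.0)×23.1 + (8300.0/2)×0.22×£63.09 = £2,404,652.70.
Lowest total cost is £2,391,866.14 at Q = 640.0.

Q* ≈ 640 filters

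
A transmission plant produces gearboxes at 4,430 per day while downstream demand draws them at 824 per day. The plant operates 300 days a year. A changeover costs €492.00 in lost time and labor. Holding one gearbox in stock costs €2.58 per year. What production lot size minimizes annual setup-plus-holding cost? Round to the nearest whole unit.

Q* ≈ 10,762 gearboxes

Annual demand D = 824 × 300 = 247,200.
Production build-up factor (1 − d/p) = 1 − 824/4,430 = 0.8140.
Q* = √(2DS / (H(1 − d/p))) = √(2 × 247,200 × 492 / (2.58 × 0.8140)).
= √(243,244,800 / 2.1001) ≈ 10762.197.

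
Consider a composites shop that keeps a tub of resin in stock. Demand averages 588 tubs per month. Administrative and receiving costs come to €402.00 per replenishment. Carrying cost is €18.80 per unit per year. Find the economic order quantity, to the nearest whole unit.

Annual demand D = 588 × 12 = 7,056.
EOQ = √(2DS / H) = √(2 × 7,056 × 402 / 18.8).
= √(5,673,024 / 18.8) = √301,756.5957 ≈ 549.324.

Q* ≈ 549 tubs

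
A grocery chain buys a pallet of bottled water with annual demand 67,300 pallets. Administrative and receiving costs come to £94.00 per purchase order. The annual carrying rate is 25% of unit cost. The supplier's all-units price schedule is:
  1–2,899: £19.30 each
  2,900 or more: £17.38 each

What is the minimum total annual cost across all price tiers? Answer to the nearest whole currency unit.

TC* ≈ £1,178,156

Holding cost per unit per year at price C is H = 0.25·C.
For each price level, check whether its EOQ is feasible; otherwise the best quantity at that price is the breakpoint.
EOQ at £19.30 = 1619.3 (feasible in tier 1): TC = 67,300×£19.30 + (67,300/1619.3)×94 + (1619.3/2)×0.25×£19.30 = £1,306,703.31.
EOQ at £17.38 = 1706.4 < 2900, so use break Q=2900: TC = 67,300×£17.38 + (67,300/2900.0)×94 + (2900.0/2)×0.25×£17.38 = £1,178,155.70.
Lowest total cost among the candidates is at Q = 2900.0.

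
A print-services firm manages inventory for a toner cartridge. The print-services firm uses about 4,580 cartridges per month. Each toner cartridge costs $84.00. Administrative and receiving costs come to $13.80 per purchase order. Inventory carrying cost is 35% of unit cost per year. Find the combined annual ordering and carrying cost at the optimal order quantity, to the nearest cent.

TC* ≈ $6,678.08

Annual demand D = 4,580 × 12 = 54,960.
Holding cost H = 0.35 × $84.00 = $29.4000 per unit per year.
The optimal lot size = √(2DS/H) = √(2 × 54,960 × 13.8 / 29.4) ≈ 227.15.
At Q*, ordering cost (D/Q*)S equals holding cost (Q*/2)H, each = √(DSH/2).
Minimum total = √(2DSH) = √(2 × 54,960 × 13.8 × 29.4) ≈ 6678.079.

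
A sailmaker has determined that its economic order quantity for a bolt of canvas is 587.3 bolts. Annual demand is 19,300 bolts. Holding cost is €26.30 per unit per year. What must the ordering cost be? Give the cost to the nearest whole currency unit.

S ≈ €235

The basic EOQ model gives Q* = √(2DS/H); rearrange for the unknown.
From Q* = √(2DS/H): S = Q*²H / (2D) = 587.3² × 26.3 / (2 × 19,300) = 235.0111.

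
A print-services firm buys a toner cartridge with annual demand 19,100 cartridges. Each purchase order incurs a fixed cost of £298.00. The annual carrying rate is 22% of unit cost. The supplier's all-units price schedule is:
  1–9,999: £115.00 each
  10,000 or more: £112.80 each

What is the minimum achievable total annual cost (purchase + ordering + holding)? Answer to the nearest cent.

Holding cost per unit per year at price C is H = 0.22·C.
Evaluate total cost at each tier's feasible EOQ or, if the EOQ is below the tier, at the tier's minimum quantity.
EOQ at £115.00 = 670.8 (feasible in tier 1): TC = 19,100×£115.00 + (19,100/670.8)×298 + (670.8/2)×0.22×£115.00 = £2,213,470.71.
EOQ at £112.80 = 677.3 < 10000, so use break Q=10000: TC = 19,100×£112.80 + (19,100/10000.0)×298 + (10000.0/2)×0.22×£112.80 = £2,279,129.18.
Lowest total cost among the candidates is at Q = 670.8.

TC* ≈ £2,213,470.71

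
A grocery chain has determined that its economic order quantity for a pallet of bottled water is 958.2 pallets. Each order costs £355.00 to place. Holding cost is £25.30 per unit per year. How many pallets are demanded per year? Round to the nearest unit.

D ≈ 32,717 pallets per year

The basic EOQ model gives Q* = √(2DS/H); rearrange for the unknown.
From Q* = √(2DS/H): D = Q*²H / (2S) = 958.2² × 25.3 / (2 × 355) = 32717.078.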